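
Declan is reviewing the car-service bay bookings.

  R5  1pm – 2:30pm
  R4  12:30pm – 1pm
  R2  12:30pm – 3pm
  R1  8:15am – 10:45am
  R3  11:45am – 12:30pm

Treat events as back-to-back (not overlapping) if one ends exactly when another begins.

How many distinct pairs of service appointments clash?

2

Check each pair: they overlap iff neither finishes before the other starts.
Sorted by start: R1, R3, R2, R4, R5.
R3 starts after R1 ends — done with R1.
R2 starts exactly when R3 ends (back-to-back, no overlap) — done with R3.
R4 starts before R2 ends → R2 and R4 overlap.
R5 starts before R2 ends → R2 and R5 overlap.
R5 starts exactly when R4 ends (back-to-back, no overlap).
Overlapping pairs: R2 & R4, R2 & R5 — 2 in total.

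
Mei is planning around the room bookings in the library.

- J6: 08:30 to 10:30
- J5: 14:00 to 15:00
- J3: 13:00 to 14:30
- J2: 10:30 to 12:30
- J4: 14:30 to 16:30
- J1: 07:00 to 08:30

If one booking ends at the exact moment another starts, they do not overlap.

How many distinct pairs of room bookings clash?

2

Check each pair: they overlap iff neither finishes before the other starts.
Sorted by start: J1, J6, J2, J3, J5, J4.
J6 starts exactly when J1 ends (back-to-back, no overlap) — done with J1.
J2 starts exactly when J6 ends (back-to-back, no overlap) — done with J6.
J3 starts after J2 ends — done with J2.
J5 starts before J3 ends → J3 and J5 overlap.
J4 starts exactly when J3 ends (back-to-back, no overlap).
J4 starts before J5 ends → J5 and J4 overlap.
Overlapping pairs: J3 & J5, J4 & J5 — 2 in total.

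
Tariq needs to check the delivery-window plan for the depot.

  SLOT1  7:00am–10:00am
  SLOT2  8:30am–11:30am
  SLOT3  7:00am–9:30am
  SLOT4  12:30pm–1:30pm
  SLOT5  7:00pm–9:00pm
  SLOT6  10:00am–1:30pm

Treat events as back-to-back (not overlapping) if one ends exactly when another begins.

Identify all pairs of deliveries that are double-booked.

SLOT1 & SLOT2, SLOT1 & SLOT3, SLOT2 & SLOT3, SLOT2 & SLOT6, SLOT4 & SLOT6

Check each pair: they overlap iff neither finishes before the other starts.
Sorted by start: SLOT1, SLOT3, SLOT2, SLOT6, SLOT4, SLOT5.
SLOT3 starts before SLOT1 ends → SLOT1 and SLOT3 overlap.
SLOT2 starts before SLOT1 ends → SLOT1 and SLOT2 overlap.
SLOT6 starts exactly when SLOT1 ends (back-to-back, no overlap), so nothing later overlaps SLOT1 either.
SLOT2 starts before SLOT3 ends → SLOT3 and SLOT2 overlap.
SLOT6 starts after SLOT3 ends, so nothing later overlaps SLOT3 either.
SLOT6 starts before SLOT2 ends → SLOT2 and SLOT6 overlap.
SLOT4 starts after SLOT2 ends, so nothing later overlaps SLOT2 either.
SLOT4 starts before SLOT6 ends → SLOT6 and SLOT4 overlap.
SLOT5 starts after SLOT6 ends.
SLOT5 starts after SLOT4 ends.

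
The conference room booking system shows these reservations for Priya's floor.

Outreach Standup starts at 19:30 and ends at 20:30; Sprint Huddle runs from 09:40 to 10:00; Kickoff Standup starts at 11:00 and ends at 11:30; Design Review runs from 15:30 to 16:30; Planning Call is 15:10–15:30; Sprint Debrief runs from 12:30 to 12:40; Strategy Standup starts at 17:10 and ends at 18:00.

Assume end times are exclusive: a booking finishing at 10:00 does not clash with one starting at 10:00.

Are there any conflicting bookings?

No

Sorted by start: Sprint Huddle, Kickoff Standup, Sprint Debrief, Planning Call, Design Review, Strategy Standup, Outreach Standup.
Kickoff Standup starts after Sprint Huddle ends, so nothing later overlaps Sprint Huddle either.
Sprint Debrief starts after Kickoff Standup ends, so nothing later overlaps Kickoff Standup either.
Planning Call starts after Sprint Debrief ends, so nothing later overlaps Sprint Debrief either.
Design Review starts exactly when Planning Call ends (back-to-back, no overlap), so nothing later overlaps Planning Call either.
Strategy Standup starts after Design Review ends, so nothing later overlaps Design Review either.
Outreach Standup starts after Strategy Standup ends.
Every pair is clear; the schedule has no overlaps.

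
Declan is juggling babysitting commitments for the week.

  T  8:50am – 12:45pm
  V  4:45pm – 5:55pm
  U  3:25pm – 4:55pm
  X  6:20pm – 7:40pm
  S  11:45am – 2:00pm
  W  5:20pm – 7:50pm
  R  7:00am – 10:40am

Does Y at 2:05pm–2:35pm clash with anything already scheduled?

R: ends 10:40am at or before Y starts 2:05pm → clear.
T: ends 12:45pm at or before Y starts 2:05pm → clear.
S: ends 2:00pm at or before Y starts 2:05pm → clear.
U: starts 3:25pm at or after Y ends 2:35pm → clear.
V: starts 4:45pm at or after Y ends 2:35pm → clear.
W: starts 5:20pm at or after Y ends 2:35pm → clear.
X: starts 6:20pm at or after Y ends 2:35pm → clear.

No — it doesn't clash with anything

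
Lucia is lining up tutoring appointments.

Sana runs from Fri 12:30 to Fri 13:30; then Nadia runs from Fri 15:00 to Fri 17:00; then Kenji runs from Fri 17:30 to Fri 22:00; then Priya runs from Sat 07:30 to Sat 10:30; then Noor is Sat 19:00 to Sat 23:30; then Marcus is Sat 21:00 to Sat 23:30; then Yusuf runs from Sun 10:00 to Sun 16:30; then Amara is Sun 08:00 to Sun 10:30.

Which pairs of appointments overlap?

Check each pair: they overlap iff neither finishes before the other starts.
Sorted by start: Sana, Nadia, Kenji, Priya, Noor, Marcus, Amara, Yusuf.
Nadia starts after Sana ends, so nothing later overlaps Sana either.
Kenji starts after Nadia ends, so nothing later overlaps Nadia either.
Priya starts after Kenji ends, so nothing later overlaps Kenji either.
Noor starts after Priya ends, so nothing later overlaps Priya either.
Marcus starts before Noor ends → Noor and Marcus overlap.
Amara starts after Noor ends, so nothing later overlaps Noor either.
Amara starts after Marcus ends, so nothing later overlaps Marcus either.
Yusuf starts before Amara ends → Amara and Yusuf overlap.

Amara & Yusuf, Marcus & Noor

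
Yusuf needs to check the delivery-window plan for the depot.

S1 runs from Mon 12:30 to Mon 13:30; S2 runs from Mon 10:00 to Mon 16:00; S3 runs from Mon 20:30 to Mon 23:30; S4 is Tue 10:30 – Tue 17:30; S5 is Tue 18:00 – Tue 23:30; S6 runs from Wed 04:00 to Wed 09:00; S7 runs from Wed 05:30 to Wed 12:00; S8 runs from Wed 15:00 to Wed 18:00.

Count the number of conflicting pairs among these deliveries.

2

Sorted by start: S2, S1, S3, S4, S5, S6, S7, S8.
S1 starts before S2 ends → S2 and S1 overlap.
S3 starts after S2 ends; S2 is clear from here.
S3 starts after S1 ends; S1 is clear from here.
S4 starts after S3 ends; S3 is clear from here.
S5 starts after S4 ends; S4 is clear from here.
S6 starts after S5 ends; S5 is clear from here.
S7 starts before S6 ends → S6 and S7 overlap.
S8 starts after S6 ends.
S8 starts after S7 ends.
Overlapping pairs: S1 & S2, S6 & S7 — 2 in total.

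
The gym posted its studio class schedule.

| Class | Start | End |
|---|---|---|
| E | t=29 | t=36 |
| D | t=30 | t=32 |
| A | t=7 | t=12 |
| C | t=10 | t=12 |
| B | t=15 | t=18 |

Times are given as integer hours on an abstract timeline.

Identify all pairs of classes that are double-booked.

Sorted by start: A, C, B, E, D.
C starts before A ends → A and C overlap.
B starts after A ends, so A has no further overlaps.
B starts after C ends, so C has no further overlaps.
E starts after B ends, so B has no further overlaps.
D starts before E ends → E and D overlap.

A & C, D & E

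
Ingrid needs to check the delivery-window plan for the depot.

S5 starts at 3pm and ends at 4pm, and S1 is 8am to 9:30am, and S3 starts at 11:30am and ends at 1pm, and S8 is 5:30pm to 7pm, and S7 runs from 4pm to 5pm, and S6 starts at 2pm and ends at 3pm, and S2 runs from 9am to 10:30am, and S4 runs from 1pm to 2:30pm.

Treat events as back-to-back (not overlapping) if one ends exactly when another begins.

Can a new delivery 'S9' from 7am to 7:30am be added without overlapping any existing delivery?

Yes — the slot is free

S1: starts 8am at or after S9 ends 7:30am → clear.
S2: starts 9am at or after S9 ends 7:30am → clear.
S3: starts 11:30am at or after S9 ends 7:30am → clear.
S4: starts 1pm at or after S9 ends 7:30am → clear.
S6: starts 2pm at or after S9 ends 7:30am → clear.
S5: starts 3pm at or after S9 ends 7:30am → clear.
S7: starts 4pm at or after S9 ends 7:30am → clear.
S8: starts 5:30pm at or after S9 ends 7:30am → clear.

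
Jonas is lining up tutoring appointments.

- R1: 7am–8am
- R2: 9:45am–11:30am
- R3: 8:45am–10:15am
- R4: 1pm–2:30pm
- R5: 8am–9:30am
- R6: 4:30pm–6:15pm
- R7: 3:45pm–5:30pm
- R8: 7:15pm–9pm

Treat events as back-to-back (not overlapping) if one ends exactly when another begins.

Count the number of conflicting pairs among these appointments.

3

Sorted by start: R1, R5, R3, R2, R4, R7, R6, R8.
R5 starts exactly when R1 ends (back-to-back, no overlap), so nothing later overlaps R1 either.
R3 starts before R5 ends → R5 and R3 overlap.
R2 starts after R5 ends, so nothing later overlaps R5 either.
R2 starts before R3 ends → R3 and R2 overlap.
R4 starts after R3 ends, so nothing later overlaps R3 either.
R4 starts after R2 ends, so nothing later overlaps R2 either.
R7 starts after R4 ends, so nothing later overlaps R4 either.
R6 starts before R7 ends → R7 and R6 overlap.
R8 starts after R7 ends.
R8 starts after R6 ends.
Overlapping pairs: R2 & R3, R3 & R5, R6 & R7 — 3 in total.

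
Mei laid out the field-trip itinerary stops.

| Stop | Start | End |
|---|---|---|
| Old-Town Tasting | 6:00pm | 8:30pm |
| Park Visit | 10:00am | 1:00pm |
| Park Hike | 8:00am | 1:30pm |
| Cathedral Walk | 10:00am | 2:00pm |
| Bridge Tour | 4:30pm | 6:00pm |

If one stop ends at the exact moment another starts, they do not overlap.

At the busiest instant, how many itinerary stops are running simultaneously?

Walk through starts and ends in time order (an end at T is processed before a start at T):
8:00am start Park Hike → 1
10:00am start Cathedral Walk → 2
10:00am start Park Visit → 3
1:00pm end Park Visit → 2
1:30pm end Park Hike → 1
2:00pm end Cathedral Walk → 0
4:30pm start Bridge Tour → 1
6:00pm end Bridge Tour → 0
6:00pm start Old-Town Tasting → 1
8:30pm end Old-Town Tasting → 0
Peak is 3, at 10:00am (Cathedral Walk, Park Hike, Park Visit).

3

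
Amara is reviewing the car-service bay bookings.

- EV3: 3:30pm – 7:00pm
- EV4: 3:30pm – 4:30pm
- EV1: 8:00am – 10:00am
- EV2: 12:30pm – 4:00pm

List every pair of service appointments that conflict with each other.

EV2 & EV3, EV2 & EV4, EV3 & EV4

Sorted by start: EV1, EV2, EV3, EV4.
EV2 starts after EV1 ends, so nothing later overlaps EV1 either.
EV3 starts before EV2 ends → EV2 and EV3 overlap.
EV4 starts before EV2 ends → EV2 and EV4 overlap.
EV4 starts before EV3 ends → EV3 and EV4 overlap.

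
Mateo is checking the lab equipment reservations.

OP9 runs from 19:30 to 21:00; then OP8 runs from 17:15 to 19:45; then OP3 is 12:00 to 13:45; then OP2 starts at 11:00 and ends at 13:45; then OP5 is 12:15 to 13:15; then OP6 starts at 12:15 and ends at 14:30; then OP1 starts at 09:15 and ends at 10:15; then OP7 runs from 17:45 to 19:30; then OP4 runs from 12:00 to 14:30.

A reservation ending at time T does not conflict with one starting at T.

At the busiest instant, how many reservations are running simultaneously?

5

Walk through starts and ends in time order (an end at T is processed before a start at T):
09:15 start OP1 → 1
10:15 end OP1 → 0
11:00 start OP2 → 1
12:00 start OP3 → 2
12:00 start OP4 → 3
12:15 start OP5 → 4
12:15 start OP6 → 5
13:15 end OP5 → 4
13:45 end OP2 → 3
13:45 end OP3 → 2
14:30 end OP4 → 1
14:30 end OP6 → 0
17:15 start OP8 → 1
17:45 start OP7 → 2
19:30 end OP7 → 1
19:30 start OP9 → 2
19:45 end OP8 → 1
21:00 end OP9 → 0
Peak is 5, at 12:15 (OP2, OP3, OP4, OP5, OP6).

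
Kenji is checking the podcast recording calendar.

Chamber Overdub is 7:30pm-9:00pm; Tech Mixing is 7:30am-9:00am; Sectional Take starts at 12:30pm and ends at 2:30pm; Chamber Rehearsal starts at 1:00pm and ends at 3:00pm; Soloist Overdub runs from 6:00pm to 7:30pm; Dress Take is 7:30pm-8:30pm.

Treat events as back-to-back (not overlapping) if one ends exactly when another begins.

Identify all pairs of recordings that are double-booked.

Two intervals overlap when each starts before the other ends.
Sorted by start: Tech Mixing, Sectional Take, Chamber Rehearsal, Soloist Overdub, Chamber Overdub, Dress Take.
Sectional Take starts after Tech Mixing ends, so Tech Mixing has no further overlaps.
Chamber Rehearsal starts before Sectional Take ends → Sectional Take and Chamber Rehearsal overlap.
Soloist Overdub starts after Sectional Take ends, so Sectional Take has no further overlaps.
Soloist Overdub starts after Chamber Rehearsal ends, so Chamber Rehearsal has no further overlaps.
Chamber Overdub starts exactly when Soloist Overdub ends (back-to-back, no overlap), so Soloist Overdub has no further overlaps.
Dress Take starts before Chamber Overdub ends → Chamber Overdub and Dress Take overlap.

Chamber Overdub & Dress Take, Chamber Rehearsal & Sectional Take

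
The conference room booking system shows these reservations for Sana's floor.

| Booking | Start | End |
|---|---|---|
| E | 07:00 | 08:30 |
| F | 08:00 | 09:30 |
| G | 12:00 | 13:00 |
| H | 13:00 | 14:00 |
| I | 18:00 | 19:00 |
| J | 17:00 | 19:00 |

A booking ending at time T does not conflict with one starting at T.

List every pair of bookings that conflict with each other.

Two intervals overlap when each starts before the other ends.
Sorted by start: E, F, G, H, J, I.
F starts before E ends → E and F overlap.
G starts after E ends — done with E.
G starts after F ends — done with F.
H starts exactly when G ends (back-to-back, no overlap) — done with G.
J starts after H ends — done with H.
I starts before J ends → J and I overlap.

E & F, I & J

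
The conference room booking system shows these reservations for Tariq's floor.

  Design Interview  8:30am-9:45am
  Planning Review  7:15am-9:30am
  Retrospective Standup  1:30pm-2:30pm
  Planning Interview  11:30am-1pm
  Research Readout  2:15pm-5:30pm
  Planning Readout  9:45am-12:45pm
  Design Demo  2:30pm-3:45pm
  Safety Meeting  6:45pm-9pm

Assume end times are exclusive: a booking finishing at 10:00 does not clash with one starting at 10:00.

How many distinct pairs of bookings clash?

4

Sorted by start: Planning Review, Design Interview, Planning Readout, Planning Interview, Retrospective Standup, Research Readout, Design Demo, Safety Meeting.
Design Interview starts before Planning Review ends → Planning Review and Design Interview overlap.
Planning Readout starts after Planning Review ends — done with Planning Review.
Planning Readout starts exactly when Design Interview ends (back-to-back, no overlap) — done with Design Interview.
Planning Interview starts before Planning Readout ends → Planning Readout and Planning Interview overlap.
Retrospective Standup starts after Planning Readout ends — done with Planning Readout.
Retrospective Standup starts after Planning Interview ends — done with Planning Interview.
Research Readout starts before Retrospective Standup ends → Retrospective Standup and Research Readout overlap.
Design Demo starts exactly when Retrospective Standup ends (back-to-back, no overlap) — done with Retrospective Standup.
Design Demo starts before Research Readout ends → Research Readout and Design Demo overlap.
Safety Meeting starts after Research Readout ends.
Safety Meeting starts after Design Demo ends.
Overlapping pairs: Design Demo & Research Readout, Design Interview & Planning Review, Planning Interview & Planning Readout, Research Readout & Retrospective Standup — 4 in total.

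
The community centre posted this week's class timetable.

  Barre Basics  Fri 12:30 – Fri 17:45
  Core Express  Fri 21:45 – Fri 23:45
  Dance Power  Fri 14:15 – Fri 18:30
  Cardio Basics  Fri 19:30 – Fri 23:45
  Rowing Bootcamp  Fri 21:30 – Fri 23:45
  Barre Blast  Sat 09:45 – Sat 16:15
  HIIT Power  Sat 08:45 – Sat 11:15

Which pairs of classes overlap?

Sorted by start: Barre Basics, Dance Power, Cardio Basics, Rowing Bootcamp, Core Express, HIIT Power, Barre Blast.
Dance Power starts before Barre Basics ends → Barre Basics and Dance Power overlap.
Cardio Basics starts after Barre Basics ends, so Barre Basics has no further overlaps.
Cardio Basics starts after Dance Power ends, so Dance Power has no further overlaps.
Rowing Bootcamp starts before Cardio Basics ends → Cardio Basics and Rowing Bootcamp overlap.
Core Express starts before Cardio Basics ends → Cardio Basics and Core Express overlap.
HIIT Power starts after Cardio Basics ends, so Cardio Basics has no further overlaps.
Core Express starts before Rowing Bootcamp ends → Rowing Bootcamp and Core Express overlap.
HIIT Power starts after Rowing Bootcamp ends, so Rowing Bootcamp has no further overlaps.
HIIT Power starts after Core Express ends, so Core Express has no further overlaps.
Barre Blast starts before HIIT Power ends → HIIT Power and Barre Blast overlap.

Barre Basics & Dance Power, Barre Blast & HIIT Power, Cardio Basics & Core Express, Cardio Basics & Rowing Bootcamp, Core Express & Rowing Bootcamp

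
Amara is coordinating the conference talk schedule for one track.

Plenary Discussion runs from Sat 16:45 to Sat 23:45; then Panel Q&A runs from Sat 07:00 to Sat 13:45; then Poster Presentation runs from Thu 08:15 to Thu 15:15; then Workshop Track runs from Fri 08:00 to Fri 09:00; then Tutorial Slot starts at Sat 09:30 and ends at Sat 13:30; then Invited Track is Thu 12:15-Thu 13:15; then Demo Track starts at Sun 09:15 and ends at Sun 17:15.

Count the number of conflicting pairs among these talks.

Check each pair: they overlap iff neither finishes before the other starts.
Sorted by start: Poster Presentation, Invited Track, Workshop Track, Panel Q&A, Tutorial Slot, Plenary Discussion, Demo Track.
Invited Track starts before Poster Presentation ends → Poster Presentation and Invited Track overlap.
Workshop Track starts after Poster Presentation ends — done with Poster Presentation.
Workshop Track starts after Invited Track ends — done with Invited Track.
Panel Q&A starts after Workshop Track ends — done with Workshop Track.
Tutorial Slot starts before Panel Q&A ends → Panel Q&A and Tutorial Slot overlap.
Plenary Discussion starts after Panel Q&A ends — done with Panel Q&A.
Plenary Discussion starts after Tutorial Slot ends — done with Tutorial Slot.
Demo Track starts after Plenary Discussion ends.
Overlapping pairs: Invited Track & Poster Presentation, Panel Q&A & Tutorial Slot — 2 in total.

2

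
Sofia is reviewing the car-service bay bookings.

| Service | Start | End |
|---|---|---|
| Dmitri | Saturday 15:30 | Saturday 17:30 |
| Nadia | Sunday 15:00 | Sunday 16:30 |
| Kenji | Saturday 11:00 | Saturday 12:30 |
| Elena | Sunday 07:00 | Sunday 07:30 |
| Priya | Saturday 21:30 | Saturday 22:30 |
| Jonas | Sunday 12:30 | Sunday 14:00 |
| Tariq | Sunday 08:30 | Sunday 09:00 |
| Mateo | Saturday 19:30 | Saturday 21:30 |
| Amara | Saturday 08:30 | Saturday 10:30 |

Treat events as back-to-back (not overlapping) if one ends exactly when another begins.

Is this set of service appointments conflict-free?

Yes

Sorted by start: Amara, Kenji, Dmitri, Mateo, Priya, Elena, Tariq, Jonas, Nadia.
Kenji starts after Amara ends, so nothing later overlaps Amara either.
Dmitri starts after Kenji ends, so nothing later overlaps Kenji either.
Mateo starts after Dmitri ends, so nothing later overlaps Dmitri either.
Priya starts exactly when Mateo ends (back-to-back, no overlap), so nothing later overlaps Mateo either.
Elena starts after Priya ends, so nothing later overlaps Priya either.
Tariq starts after Elena ends, so nothing later overlaps Elena either.
Jonas starts after Tariq ends, so nothing later overlaps Tariq either.
Nadia starts after Jonas ends.
Every pair is clear; the schedule has no overlaps.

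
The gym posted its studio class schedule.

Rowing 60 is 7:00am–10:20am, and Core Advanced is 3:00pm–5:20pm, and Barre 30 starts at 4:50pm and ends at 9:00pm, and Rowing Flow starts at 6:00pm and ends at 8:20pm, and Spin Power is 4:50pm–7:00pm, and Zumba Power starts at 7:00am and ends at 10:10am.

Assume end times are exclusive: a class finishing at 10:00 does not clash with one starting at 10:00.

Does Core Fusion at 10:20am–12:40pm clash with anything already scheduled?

Rowing 60: ends 10:20am at or before Core Fusion starts 10:20am → clear.
Zumba Power: ends 10:10am at or before Core Fusion starts 10:20am → clear.
Core Advanced: starts 3:00pm at or after Core Fusion ends 12:40pm → clear.
Spin Power: starts 4:50pm at or after Core Fusion ends 12:40pm → clear.
Barre 30: starts 4:50pm at or after Core Fusion ends 12:40pm → clear.
Rowing Flow: starts 6:00pm at or after Core Fusion ends 12:40pm → clear.

No — it doesn't clash with anything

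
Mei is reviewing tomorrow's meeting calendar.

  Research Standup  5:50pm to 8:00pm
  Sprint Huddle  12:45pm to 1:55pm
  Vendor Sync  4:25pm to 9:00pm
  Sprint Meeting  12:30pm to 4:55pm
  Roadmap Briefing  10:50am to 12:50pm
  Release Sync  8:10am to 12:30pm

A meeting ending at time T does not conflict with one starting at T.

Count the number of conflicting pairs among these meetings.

Sorted by start: Release Sync, Roadmap Briefing, Sprint Meeting, Sprint Huddle, Vendor Sync, Research Standup.
Roadmap Briefing starts before Release Sync ends → Release Sync and Roadmap Briefing overlap.
Sprint Meeting starts exactly when Release Sync ends (back-to-back, no overlap) — done with Release Sync.
Sprint Meeting starts before Roadmap Briefing ends → Roadmap Briefing and Sprint Meeting overlap.
Sprint Huddle starts before Roadmap Briefing ends → Roadmap Briefing and Sprint Huddle overlap.
Vendor Sync starts after Roadmap Briefing ends — done with Roadmap Briefing.
Sprint Huddle starts before Sprint Meeting ends → Sprint Meeting and Sprint Huddle overlap.
Vendor Sync starts before Sprint Meeting ends → Sprint Meeting and Vendor Sync overlap.
Research Standup starts after Sprint Meeting ends.
Vendor Sync starts after Sprint Huddle ends — done with Sprint Huddle.
Research Standup starts before Vendor Sync ends → Vendor Sync and Research Standup overlap.
Overlapping pairs: Release Sync & Roadmap Briefing, Research Standup & Vendor Sync, Roadmap Briefing & Sprint Huddle, Roadmap Briefing & Sprint Meeting, Sprint Huddle & Sprint Meeting, Sprint Meeting & Vendor Sync — 6 in total.

6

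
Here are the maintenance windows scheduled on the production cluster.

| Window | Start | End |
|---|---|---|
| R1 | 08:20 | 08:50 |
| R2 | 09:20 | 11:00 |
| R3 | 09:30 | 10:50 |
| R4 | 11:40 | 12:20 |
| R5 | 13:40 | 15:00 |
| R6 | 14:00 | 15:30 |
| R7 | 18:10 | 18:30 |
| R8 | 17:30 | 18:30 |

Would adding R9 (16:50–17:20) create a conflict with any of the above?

No — it doesn't clash with anything

R1: ends 08:50 at or before R9 starts 16:50 → clear.
R2: ends 11:00 at or before R9 starts 16:50 → clear.
R3: ends 10:50 at or before R9 starts 16:50 → clear.
R4: ends 12:20 at or before R9 starts 16:50 → clear.
R5: ends 15:00 at or before R9 starts 16:50 → clear.
R6: ends 15:30 at or before R9 starts 16:50 → clear.
R8: starts 17:30 at or after R9 ends 17:20 → clear.
R7: starts 18:10 at or after R9 ends 17:20 → clear.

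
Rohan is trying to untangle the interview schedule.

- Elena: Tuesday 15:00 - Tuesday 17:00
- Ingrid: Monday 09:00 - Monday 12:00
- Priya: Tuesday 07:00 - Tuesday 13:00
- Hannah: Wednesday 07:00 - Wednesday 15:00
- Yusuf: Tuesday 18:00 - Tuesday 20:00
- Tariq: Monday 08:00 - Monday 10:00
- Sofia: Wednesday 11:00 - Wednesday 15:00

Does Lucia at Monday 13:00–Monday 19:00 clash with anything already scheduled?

Tariq: ends Monday 10:00 at or before Lucia starts Monday 13:00 → clear.
Ingrid: ends Monday 12:00 at or before Lucia starts Monday 13:00 → clear.
Priya: starts Tuesday 07:00 at or after Lucia ends Monday 19:00 → clear.
Elena: starts Tuesday 15:00 at or after Lucia ends Monday 19:00 → clear.
Yusuf: starts Tuesday 18:00 at or after Lucia ends Monday 19:00 → clear.
Hannah: starts Wednesday 07:00 at or after Lucia ends Monday 19:00 → clear.
Sofia: starts Wednesday 11:00 at or after Lucia ends Monday 19:00 → clear.

No — it doesn't clash with anything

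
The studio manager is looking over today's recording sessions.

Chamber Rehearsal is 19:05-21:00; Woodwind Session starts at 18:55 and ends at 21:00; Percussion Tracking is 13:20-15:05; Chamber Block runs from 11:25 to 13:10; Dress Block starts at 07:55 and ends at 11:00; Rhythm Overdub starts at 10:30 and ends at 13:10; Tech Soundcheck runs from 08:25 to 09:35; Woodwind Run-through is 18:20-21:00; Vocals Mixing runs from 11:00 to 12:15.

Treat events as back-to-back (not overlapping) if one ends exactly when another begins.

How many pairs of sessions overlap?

Check each pair: they overlap iff neither finishes before the other starts.
Sorted by start: Dress Block, Tech Soundcheck, Rhythm Overdub, Vocals Mixing, Chamber Block, Percussion Tracking, Woodwind Run-through, Woodwind Session, Chamber Rehearsal.
Tech Soundcheck starts before Dress Block ends → Dress Block and Tech Soundcheck overlap.
Rhythm Overdub starts before Dress Block ends → Dress Block and Rhythm Overdub overlap.
Vocals Mixing starts exactly when Dress Block ends (back-to-back, no overlap); Dress Block is clear from here.
Rhythm Overdub starts after Tech Soundcheck ends; Tech Soundcheck is clear from here.
Vocals Mixing starts before Rhythm Overdub ends → Rhythm Overdub and Vocals Mixing overlap.
Chamber Block starts before Rhythm Overdub ends → Rhythm Overdub and Chamber Block overlap.
Percussion Tracking starts after Rhythm Overdub ends; Rhythm Overdub is clear from here.
Chamber Block starts before Vocals Mixing ends → Vocals Mixing and Chamber Block overlap.
Percussion Tracking starts after Vocals Mixing ends; Vocals Mixing is clear from here.
Percussion Tracking starts after Chamber Block ends; Chamber Block is clear from here.
Woodwind Run-through starts after Percussion Tracking ends; Percussion Tracking is clear from here.
Woodwind Session starts before Woodwind Run-through ends → Woodwind Run-through and Woodwind Session overlap.
Chamber Rehearsal starts before Woodwind Run-through ends → Woodwind Run-through and Chamber Rehearsal overlap.
Chamber Rehearsal starts before Woodwind Session ends → Woodwind Session and Chamber Rehearsal overlap.
Overlapping pairs: Chamber Block & Rhythm Overdub, Chamber Block & Vocals Mixing, Chamber Rehearsal & Woodwind Run-through, Chamber Rehearsal & Woodwind Session, Dress Block & Rhythm Overdub, Dress Block & Tech Soundcheck, Rhythm Overdub & Vocals Mixing, Woodwind Run-through & Woodwind Session — 8 in total.

8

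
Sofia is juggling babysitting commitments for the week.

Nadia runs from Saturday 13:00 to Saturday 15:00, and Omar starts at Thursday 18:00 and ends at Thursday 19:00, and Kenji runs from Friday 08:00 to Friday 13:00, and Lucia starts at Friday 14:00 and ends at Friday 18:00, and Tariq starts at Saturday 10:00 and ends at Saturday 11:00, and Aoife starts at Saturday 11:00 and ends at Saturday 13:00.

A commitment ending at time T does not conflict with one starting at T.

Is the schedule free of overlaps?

Sorted by start: Omar, Kenji, Lucia, Tariq, Aoife, Nadia.
Kenji starts after Omar ends; Omar is clear from here.
Lucia starts after Kenji ends; Kenji is clear from here.
Tariq starts after Lucia ends; Lucia is clear from here.
Aoife starts exactly when Tariq ends (back-to-back, no overlap); Tariq is clear from here.
Nadia starts exactly when Aoife ends (back-to-back, no overlap).
Every pair is clear; the schedule has no overlaps.

Yes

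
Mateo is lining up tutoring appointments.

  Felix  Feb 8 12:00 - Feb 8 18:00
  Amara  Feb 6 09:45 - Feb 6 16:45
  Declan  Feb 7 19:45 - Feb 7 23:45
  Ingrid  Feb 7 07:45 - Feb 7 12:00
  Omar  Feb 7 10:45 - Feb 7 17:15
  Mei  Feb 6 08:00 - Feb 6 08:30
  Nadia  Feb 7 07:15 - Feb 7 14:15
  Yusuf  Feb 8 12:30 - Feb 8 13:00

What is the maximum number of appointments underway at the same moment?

Sort all start/end points and keep a running count:
Feb 6 08:00 start Mei → 1
Feb 6 08:30 end Mei → 0
Feb 6 09:45 start Amara → 1
Feb 6 16:45 end Amara → 0
Feb 7 07:15 start Nadia → 1
Feb 7 07:45 start Ingrid → 2
Feb 7 10:45 start Omar → 3
Feb 7 12:00 end Ingrid → 2
Feb 7 14:15 end Nadia → 1
Feb 7 17:15 end Omar → 0
Feb 7 19:45 start Declan → 1
Feb 7 23:45 end Declan → 0
Feb 8 12:00 start Felix → 1
Feb 8 12:30 start Yusuf → 2
Feb 8 13:00 end Yusuf → 1
Feb 8 18:00 end Felix → 0
Peak is 3, at Feb 7 10:45 (Ingrid, Nadia, Omar).

3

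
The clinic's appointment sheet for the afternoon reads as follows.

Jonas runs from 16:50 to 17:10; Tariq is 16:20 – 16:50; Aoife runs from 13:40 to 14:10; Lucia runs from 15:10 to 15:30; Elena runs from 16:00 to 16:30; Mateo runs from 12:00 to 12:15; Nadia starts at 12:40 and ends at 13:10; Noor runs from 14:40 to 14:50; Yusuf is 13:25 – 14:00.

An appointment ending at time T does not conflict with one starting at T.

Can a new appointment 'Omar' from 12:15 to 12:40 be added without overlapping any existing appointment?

Mateo: ends 12:15 at or before Omar starts 12:15 → clear.
Nadia: starts 12:40 at or after Omar ends 12:40 → clear.
Yusuf: starts 13:25 at or after Omar ends 12:40 → clear.
Aoife: starts 13:40 at or after Omar ends 12:40 → clear.
Noor: starts 14:40 at or after Omar ends 12:40 → clear.
Lucia: starts 15:10 at or after Omar ends 12:40 → clear.
Elena: starts 16:00 at or after Omar ends 12:40 → clear.
Tariq: starts 16:20 at or after Omar ends 12:40 → clear.
Jonas: starts 16:50 at or after Omar ends 12:40 → clear.

Yes — the slot is free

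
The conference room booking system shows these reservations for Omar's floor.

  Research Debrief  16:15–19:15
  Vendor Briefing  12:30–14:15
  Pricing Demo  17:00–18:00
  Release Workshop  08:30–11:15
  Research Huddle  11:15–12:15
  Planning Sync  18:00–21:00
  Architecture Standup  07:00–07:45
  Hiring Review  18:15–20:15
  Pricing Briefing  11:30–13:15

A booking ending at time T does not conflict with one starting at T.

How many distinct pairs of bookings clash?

Sorted by start: Architecture Standup, Release Workshop, Research Huddle, Pricing Briefing, Vendor Briefing, Research Debrief, Pricing Demo, Planning Sync, Hiring Review.
Release Workshop starts after Architecture Standup ends, so nothing later overlaps Architecture Standup either.
Research Huddle starts exactly when Release Workshop ends (back-to-back, no overlap), so nothing later overlaps Release Workshop either.
Pricing Briefing starts before Research Huddle ends → Research Huddle and Pricing Briefing overlap.
Vendor Briefing starts after Research Huddle ends, so nothing later overlaps Research Huddle either.
Vendor Briefing starts before Pricing Briefing ends → Pricing Briefing and Vendor Briefing overlap.
Research Debrief starts after Pricing Briefing ends, so nothing later overlaps Pricing Briefing either.
Research Debrief starts after Vendor Briefing ends, so nothing later overlaps Vendor Briefing either.
Pricing Demo starts before Research Debrief ends → Research Debrief and Pricing Demo overlap.
Planning Sync starts before Research Debrief ends → Research Debrief and Planning Sync overlap.
Hiring Review starts before Research Debrief ends → Research Debrief and Hiring Review overlap.
Planning Sync starts exactly when Pricing Demo ends (back-to-back, no overlap), so nothing later overlaps Pricing Demo either.
Hiring Review starts before Planning Sync ends → Planning Sync and Hiring Review overlap.
Overlapping pairs: Hiring Review & Planning Sync, Hiring Review & Research Debrief, Planning Sync & Research Debrief, Pricing Briefing & Research Huddle, Pricing Briefing & Vendor Briefing, Pricing Demo & Research Debrief — 6 in total.

6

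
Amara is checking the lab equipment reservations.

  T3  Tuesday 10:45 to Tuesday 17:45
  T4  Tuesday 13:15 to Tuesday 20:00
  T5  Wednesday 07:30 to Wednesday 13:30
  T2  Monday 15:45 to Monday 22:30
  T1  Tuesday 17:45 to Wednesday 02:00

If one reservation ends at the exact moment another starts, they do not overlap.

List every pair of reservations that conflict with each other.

T1 & T4, T3 & T4

Check each pair: they overlap iff neither finishes before the other starts.
Sorted by start: T2, T3, T4, T1, T5.
T3 starts after T2 ends, so nothing later overlaps T2 either.
T4 starts before T3 ends → T3 and T4 overlap.
T1 starts exactly when T3 ends (back-to-back, no overlap), so nothing later overlaps T3 either.
T1 starts before T4 ends → T4 and T1 overlap.
T5 starts after T4 ends.
T5 starts after T1 ends.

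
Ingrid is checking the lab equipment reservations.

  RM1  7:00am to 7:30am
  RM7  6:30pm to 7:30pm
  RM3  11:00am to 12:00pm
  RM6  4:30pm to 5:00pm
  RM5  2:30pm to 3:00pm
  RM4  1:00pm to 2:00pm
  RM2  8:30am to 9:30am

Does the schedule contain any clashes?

Sorted by start: RM1, RM2, RM3, RM4, RM5, RM6, RM7.
RM2 starts after RM1 ends, so nothing later overlaps RM1 either.
RM3 starts after RM2 ends, so nothing later overlaps RM2 either.
RM4 starts after RM3 ends, so nothing later overlaps RM3 either.
RM5 starts after RM4 ends, so nothing later overlaps RM4 either.
RM6 starts after RM5 ends, so nothing later overlaps RM5 either.
RM7 starts after RM6 ends.
Every pair is clear; the schedule has no overlaps.

No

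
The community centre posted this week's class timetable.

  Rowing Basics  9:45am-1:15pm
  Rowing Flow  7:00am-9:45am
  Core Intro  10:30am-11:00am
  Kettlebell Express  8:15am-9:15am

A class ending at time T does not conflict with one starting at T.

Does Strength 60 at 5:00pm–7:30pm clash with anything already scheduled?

Rowing Flow: ends 9:45am at or before Strength 60 starts 5:00pm → clear.
Kettlebell Express: ends 9:15am at or before Strength 60 starts 5:00pm → clear.
Rowing Basics: ends 1:15pm at or before Strength 60 starts 5:00pm → clear.
Core Intro: ends 11:00am at or before Strength 60 starts 5:00pm → clear.

No — it doesn't clash with anything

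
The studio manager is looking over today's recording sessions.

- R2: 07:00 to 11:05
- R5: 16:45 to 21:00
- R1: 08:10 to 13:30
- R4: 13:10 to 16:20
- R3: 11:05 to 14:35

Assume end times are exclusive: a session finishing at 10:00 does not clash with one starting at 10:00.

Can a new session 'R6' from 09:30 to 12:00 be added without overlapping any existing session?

No — it overlaps R1, R2, R3

R2: starts 07:00 before R6 ends 12:00, and ends 11:05 after R6 starts 09:30 → overlap.
R1: starts 08:10 before R6 ends 12:00, and ends 13:30 after R6 starts 09:30 → overlap.
R3: starts 11:05 before R6 ends 12:00, and ends 14:35 after R6 starts 09:30 → overlap.
R4: starts 13:10 at or after R6 ends 12:00 → clear.
R5: starts 16:45 at or after R6 ends 12:00 → clear.
R6 overlaps R1, R2, R3.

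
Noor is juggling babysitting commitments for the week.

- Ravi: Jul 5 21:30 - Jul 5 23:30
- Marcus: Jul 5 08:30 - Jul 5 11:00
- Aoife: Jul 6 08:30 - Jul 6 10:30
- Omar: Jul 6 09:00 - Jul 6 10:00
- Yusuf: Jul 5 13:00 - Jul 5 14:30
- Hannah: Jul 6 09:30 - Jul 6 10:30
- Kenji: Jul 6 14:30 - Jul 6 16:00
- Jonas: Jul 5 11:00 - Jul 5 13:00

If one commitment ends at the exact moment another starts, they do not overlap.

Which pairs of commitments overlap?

Check each pair: they overlap iff neither finishes before the other starts.
Sorted by start: Marcus, Jonas, Yusuf, Ravi, Aoife, Omar, Hannah, Kenji.
Jonas starts exactly when Marcus ends (back-to-back, no overlap); Marcus is clear from here.
Yusuf starts exactly when Jonas ends (back-to-back, no overlap); Jonas is clear from here.
Ravi starts after Yusuf ends; Yusuf is clear from here.
Aoife starts after Ravi ends; Ravi is clear from here.
Omar starts before Aoife ends → Aoife and Omar overlap.
Hannah starts before Aoife ends → Aoife and Hannah overlap.
Kenji starts after Aoife ends.
Hannah starts before Omar ends → Omar and Hannah overlap.
Kenji starts after Omar ends.
Kenji starts after Hannah ends.

Aoife & Hannah, Aoife & Omar, Hannah & Omar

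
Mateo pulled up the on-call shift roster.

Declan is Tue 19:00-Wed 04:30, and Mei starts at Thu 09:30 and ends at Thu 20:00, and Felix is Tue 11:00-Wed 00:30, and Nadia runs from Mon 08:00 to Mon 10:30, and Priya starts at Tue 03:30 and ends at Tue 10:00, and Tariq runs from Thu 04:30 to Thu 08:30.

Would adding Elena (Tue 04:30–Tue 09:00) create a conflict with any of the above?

Nadia: ends Mon 10:30 at or before Elena starts Tue 04:30 → clear.
Priya: starts Tue 03:30 before Elena ends Tue 09:00, and ends Tue 10:00 after Elena starts Tue 04:30 → overlap.
Felix: starts Tue 11:00 at or after Elena ends Tue 09:00 → clear.
Declan: starts Tue 19:00 at or after Elena ends Tue 09:00 → clear.
Tariq: starts Thu 04:30 at or after Elena ends Tue 09:00 → clear.
Mei: starts Thu 09:30 at or after Elena ends Tue 09:00 → clear.
Elena overlaps Priya.

Yes — it overlaps Priya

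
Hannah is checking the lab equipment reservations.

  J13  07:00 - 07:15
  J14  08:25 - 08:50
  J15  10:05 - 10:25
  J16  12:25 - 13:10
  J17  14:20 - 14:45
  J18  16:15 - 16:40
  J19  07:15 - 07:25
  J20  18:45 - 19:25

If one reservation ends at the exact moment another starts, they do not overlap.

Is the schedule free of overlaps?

Yes

Sorted by start: J13, J19, J14, J15, J16, J17, J18, J20.
J19 starts exactly when J13 ends (back-to-back, no overlap) — done with J13.
J14 starts after J19 ends — done with J19.
J15 starts after J14 ends — done with J14.
J16 starts after J15 ends — done with J15.
J17 starts after J16 ends — done with J16.
J18 starts after J17 ends — done with J17.
J20 starts after J18 ends.
Every pair is clear; the schedule has no overlaps.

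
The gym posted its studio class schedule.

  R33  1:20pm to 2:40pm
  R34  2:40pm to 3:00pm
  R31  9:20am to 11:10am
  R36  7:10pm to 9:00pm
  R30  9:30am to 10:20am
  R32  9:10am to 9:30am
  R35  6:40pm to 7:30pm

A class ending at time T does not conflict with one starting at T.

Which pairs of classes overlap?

Check each pair: they overlap iff neither finishes before the other starts.
Sorted by start: R32, R31, R30, R33, R34, R35, R36.
R31 starts before R32 ends → R32 and R31 overlap.
R30 starts exactly when R32 ends (back-to-back, no overlap), so R32 has no further overlaps.
R30 starts before R31 ends → R31 and R30 overlap.
R33 starts after R31 ends, so R31 has no further overlaps.
R33 starts after R30 ends, so R30 has no further overlaps.
R34 starts exactly when R33 ends (back-to-back, no overlap), so R33 has no further overlaps.
R35 starts after R34 ends, so R34 has no further overlaps.
R36 starts before R35 ends → R35 and R36 overlap.

R30 & R31, R31 & R32, R35 & R36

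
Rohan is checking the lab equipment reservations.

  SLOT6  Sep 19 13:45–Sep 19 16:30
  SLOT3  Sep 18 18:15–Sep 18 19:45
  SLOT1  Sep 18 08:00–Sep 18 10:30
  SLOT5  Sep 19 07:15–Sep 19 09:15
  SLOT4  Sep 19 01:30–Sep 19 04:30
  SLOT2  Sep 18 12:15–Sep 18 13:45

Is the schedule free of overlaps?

Two intervals overlap when each starts before the other ends.
Sorted by start: SLOT1, SLOT2, SLOT3, SLOT4, SLOT5, SLOT6.
SLOT2 starts after SLOT1 ends, so nothing later overlaps SLOT1 either.
SLOT3 starts after SLOT2 ends, so nothing later overlaps SLOT2 either.
SLOT4 starts after SLOT3 ends, so nothing later overlaps SLOT3 either.
SLOT5 starts after SLOT4 ends, so nothing later overlaps SLOT4 either.
SLOT6 starts after SLOT5 ends.
Every pair is clear; the schedule has no overlaps.

Yes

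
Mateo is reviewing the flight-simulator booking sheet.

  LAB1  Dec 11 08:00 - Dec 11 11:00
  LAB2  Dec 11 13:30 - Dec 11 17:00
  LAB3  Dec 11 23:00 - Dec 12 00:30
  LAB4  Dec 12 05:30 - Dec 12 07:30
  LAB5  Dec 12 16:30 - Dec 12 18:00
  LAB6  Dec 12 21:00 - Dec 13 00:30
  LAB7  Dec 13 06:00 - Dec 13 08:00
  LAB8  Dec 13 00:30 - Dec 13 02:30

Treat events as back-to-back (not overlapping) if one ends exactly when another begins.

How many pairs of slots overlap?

Sorted by start: LAB1, LAB2, LAB3, LAB4, LAB5, LAB6, LAB8, LAB7.
LAB2 starts after LAB1 ends — done with LAB1.
LAB3 starts after LAB2 ends — done with LAB2.
LAB4 starts after LAB3 ends — done with LAB3.
LAB5 starts after LAB4 ends — done with LAB4.
LAB6 starts after LAB5 ends — done with LAB5.
LAB8 starts exactly when LAB6 ends (back-to-back, no overlap) — done with LAB6.
LAB7 starts after LAB8 ends.
No pair overlaps.

0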